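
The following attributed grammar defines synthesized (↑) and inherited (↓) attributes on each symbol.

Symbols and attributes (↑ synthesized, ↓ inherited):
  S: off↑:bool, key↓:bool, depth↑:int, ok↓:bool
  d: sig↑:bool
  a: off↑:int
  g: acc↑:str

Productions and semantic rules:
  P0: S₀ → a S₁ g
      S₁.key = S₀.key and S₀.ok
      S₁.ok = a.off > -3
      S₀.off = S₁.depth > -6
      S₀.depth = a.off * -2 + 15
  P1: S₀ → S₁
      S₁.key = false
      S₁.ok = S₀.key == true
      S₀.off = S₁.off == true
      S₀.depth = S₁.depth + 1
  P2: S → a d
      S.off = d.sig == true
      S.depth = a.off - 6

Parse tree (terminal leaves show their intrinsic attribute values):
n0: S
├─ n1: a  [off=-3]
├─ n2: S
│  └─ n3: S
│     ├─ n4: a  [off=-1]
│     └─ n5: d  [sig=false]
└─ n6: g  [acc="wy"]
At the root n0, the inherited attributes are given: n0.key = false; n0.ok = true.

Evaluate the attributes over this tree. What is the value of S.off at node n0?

1. n0.key = false  [given at root]
2. n0.ok = true  [given at root]
3. n1.off = -3  [terminal]
4. n2.key = false  [S₀.key and S₀.ok]
5. n2.ok = false  [a.off > -3]
6. n3.key = false  [false]
7. n3.ok = false  [S₀.key == true]
8. n4.off = -1  [terminal]
9. n5.sig = false  [terminal]
10. n3.off = false  [d.sig == true]
11. n3.depth = -7  [a.off - 6]
12. n2.off = false  [S₁.off == true]
13. n2.depth = -6  [S₁.depth + 1]
14. n6.acc = "wy"  [terminal]
15. n0.off = false  [S₁.depth > -6]
16. n0.depth = 21  [a.off * -2 + 15]

false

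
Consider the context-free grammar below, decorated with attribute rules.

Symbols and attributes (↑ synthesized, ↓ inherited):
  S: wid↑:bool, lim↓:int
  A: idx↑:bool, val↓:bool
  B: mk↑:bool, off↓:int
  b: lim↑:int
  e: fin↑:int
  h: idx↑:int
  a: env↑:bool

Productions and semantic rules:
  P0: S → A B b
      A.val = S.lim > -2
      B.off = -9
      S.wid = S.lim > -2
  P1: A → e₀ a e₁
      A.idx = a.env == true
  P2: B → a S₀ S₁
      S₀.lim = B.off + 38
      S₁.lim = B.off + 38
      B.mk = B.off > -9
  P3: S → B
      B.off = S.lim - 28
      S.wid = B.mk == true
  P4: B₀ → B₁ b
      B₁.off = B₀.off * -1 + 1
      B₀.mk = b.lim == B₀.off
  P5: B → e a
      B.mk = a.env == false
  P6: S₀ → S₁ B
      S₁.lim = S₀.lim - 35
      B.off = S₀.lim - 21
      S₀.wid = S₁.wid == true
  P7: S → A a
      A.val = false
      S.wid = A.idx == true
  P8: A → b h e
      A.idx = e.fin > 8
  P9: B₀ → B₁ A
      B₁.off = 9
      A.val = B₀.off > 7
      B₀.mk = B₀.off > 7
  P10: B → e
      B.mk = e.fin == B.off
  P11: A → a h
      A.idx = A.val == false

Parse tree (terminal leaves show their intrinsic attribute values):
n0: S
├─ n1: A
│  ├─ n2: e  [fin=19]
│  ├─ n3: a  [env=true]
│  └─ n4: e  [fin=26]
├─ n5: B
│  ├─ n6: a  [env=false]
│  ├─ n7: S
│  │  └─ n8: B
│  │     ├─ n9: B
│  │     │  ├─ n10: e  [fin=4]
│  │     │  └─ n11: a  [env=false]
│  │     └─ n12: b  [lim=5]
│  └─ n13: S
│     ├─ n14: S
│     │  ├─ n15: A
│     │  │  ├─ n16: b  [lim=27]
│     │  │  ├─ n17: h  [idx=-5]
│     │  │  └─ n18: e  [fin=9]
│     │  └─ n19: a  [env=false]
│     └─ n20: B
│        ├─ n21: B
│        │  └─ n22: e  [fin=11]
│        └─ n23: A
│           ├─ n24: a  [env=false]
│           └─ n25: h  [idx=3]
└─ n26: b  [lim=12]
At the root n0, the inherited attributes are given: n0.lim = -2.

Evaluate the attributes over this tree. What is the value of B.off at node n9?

0

1. n0.lim = -2  [given at root]
2. n1.val = false  [S.lim > -2]
3. n2.fin = 19  [terminal]
4. n3.env = true  [terminal]
5. n4.fin = 26  [terminal]
6. n1.idx = true  [a.env == true]
7. n5.off = -9  [-9]
8. n6.env = false  [terminal]
9. n7.lim = 29  [B.off + 38]
10. n8.off = 1  [S.lim - 28]
11. n9.off = 0  [B₀.off * -1 + 1]
12. n10.fin = 4  [terminal]
13. n11.env = false  [terminal]
14. n9.mk = true  [a.env == false]
15. n12.lim = 5  [terminal]
16. n8.mk = false  [b.lim == B₀.off]
17. n7.wid = false  [B.mk == true]
18. n13.lim = 29  [B.off + 38]
19. n14.lim = -6  [S₀.lim - 35]
20. n15.val = false  [false]
21. n16.lim = 27  [terminal]
22. n17.idx = -5  [terminal]
23. n18.fin = 9  [terminal]
24. n15.idx = true  [e.fin > 8]
25. n19.env = false  [terminal]
26. n14.wid = true  [A.idx == true]
27. n20.off = 8  [S₀.lim - 21]
28. n21.off = 9  [9]
29. n22.fin = 11  [terminal]
30. n21.mk = false  [e.fin == B.off]
31. n23.val = true  [B₀.off > 7]
32. n24.env = false  [terminal]
33. n25.idx = 3  [terminal]
34. n23.idx = false  [A.val == false]
35. n20.mk = true  [B₀.off > 7]
36. n13.wid = true  [S₁.wid == true]
37. n5.mk = false  [B.off > -9]
38. n26.lim = 12  [terminal]
39. n0.wid = false  [S.lim > -2]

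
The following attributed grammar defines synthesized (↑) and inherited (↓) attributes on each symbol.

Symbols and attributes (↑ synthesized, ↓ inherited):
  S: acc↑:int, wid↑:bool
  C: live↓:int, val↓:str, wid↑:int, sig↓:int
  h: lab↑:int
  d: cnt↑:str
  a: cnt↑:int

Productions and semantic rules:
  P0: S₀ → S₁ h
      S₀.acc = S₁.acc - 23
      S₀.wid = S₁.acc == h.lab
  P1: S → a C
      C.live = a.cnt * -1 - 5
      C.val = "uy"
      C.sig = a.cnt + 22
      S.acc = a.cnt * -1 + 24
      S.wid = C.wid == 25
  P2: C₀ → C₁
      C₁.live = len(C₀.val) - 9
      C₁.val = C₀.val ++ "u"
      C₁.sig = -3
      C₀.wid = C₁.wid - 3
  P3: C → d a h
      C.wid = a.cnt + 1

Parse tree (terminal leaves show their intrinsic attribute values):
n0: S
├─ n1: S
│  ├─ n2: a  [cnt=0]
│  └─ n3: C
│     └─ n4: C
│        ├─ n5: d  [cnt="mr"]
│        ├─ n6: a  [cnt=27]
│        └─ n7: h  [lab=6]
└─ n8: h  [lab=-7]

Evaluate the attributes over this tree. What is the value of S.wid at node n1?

1. n2.cnt = 0  [terminal]
2. n3.live = -5  [a.cnt * -1 - 5]
3. n3.val = "uy"  ["uy"]
4. n3.sig = 22  [a.cnt + 22]
5. n4.live = -7  [len(C₀.val) - 9]
6. n4.val = "uyu"  [C₀.val ++ "u"]
7. n4.sig = -3  [-3]
8. n5.cnt = "mr"  [terminal]
9. n6.cnt = 27  [terminal]
10. n7.lab = 6  [terminal]
11. n4.wid = 28  [a.cnt + 1]
12. n3.wid = 25  [C₁.wid - 3]
13. n1.acc = 24  [a.cnt * -1 + 24]
14. n1.wid = true  [C.wid == 25]
15. n8.lab = -7  [terminal]
16. n0.acc = 1  [S₁.acc - 23]
17. n0.wid = false  [S₁.acc == h.lab]

true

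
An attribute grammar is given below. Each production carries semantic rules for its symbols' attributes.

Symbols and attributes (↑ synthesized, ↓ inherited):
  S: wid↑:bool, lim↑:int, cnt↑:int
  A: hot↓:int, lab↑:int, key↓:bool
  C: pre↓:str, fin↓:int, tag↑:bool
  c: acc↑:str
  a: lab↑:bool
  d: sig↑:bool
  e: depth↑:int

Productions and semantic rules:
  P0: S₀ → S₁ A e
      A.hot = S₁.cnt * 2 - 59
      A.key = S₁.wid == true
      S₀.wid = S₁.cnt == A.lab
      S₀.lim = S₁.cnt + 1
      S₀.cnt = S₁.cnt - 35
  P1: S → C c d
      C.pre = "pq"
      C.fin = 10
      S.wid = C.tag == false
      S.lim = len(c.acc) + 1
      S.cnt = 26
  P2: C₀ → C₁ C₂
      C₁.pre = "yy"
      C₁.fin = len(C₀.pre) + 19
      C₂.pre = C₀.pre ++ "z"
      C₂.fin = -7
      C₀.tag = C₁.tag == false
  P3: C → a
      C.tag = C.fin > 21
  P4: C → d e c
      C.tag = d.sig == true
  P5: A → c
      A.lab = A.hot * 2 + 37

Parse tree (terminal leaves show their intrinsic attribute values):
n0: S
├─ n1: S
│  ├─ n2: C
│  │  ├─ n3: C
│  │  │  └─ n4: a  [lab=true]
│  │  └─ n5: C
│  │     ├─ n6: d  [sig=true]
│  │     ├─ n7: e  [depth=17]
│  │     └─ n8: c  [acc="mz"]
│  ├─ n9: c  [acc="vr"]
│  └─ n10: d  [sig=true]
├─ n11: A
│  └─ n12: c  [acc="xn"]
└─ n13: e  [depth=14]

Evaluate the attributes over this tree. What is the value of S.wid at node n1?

false

1. n2.pre = "pq"  ["pq"]
2. n2.fin = 10  [10]
3. n3.pre = "yy"  ["yy"]
4. n3.fin = 21  [len(C₀.pre) + 19]
5. n4.lab = true  [terminal]
6. n3.tag = false  [C.fin > 21]
7. n5.pre = "pqz"  [C₀.pre ++ "z"]
8. n5.fin = -7  [-7]
9. n6.sig = true  [terminal]
10. n7.depth = 17  [terminal]
11. n8.acc = "mz"  [terminal]
12. n5.tag = true  [d.sig == true]
13. n2.tag = true  [C₁.tag == false]
14. n9.acc = "vr"  [terminal]
15. n10.sig = true  [terminal]
16. n1.wid = false  [C.tag == false]
17. n1.lim = 3  [len(c.acc) + 1]
18. n1.cnt = 26  [26]
19. n11.hot = -7  [S₁.cnt * 2 - 59]
20. n11.key = false  [S₁.wid == true]
21. n12.acc = "xn"  [terminal]
22. n11.lab = 23  [A.hot * 2 + 37]
23. n13.depth = 14  [terminal]
24. n0.wid = false  [S₁.cnt == A.lab]
25. n0.lim = 27  [S₁.cnt + 1]
26. n0.cnt = -9  [S₁.cnt - 35]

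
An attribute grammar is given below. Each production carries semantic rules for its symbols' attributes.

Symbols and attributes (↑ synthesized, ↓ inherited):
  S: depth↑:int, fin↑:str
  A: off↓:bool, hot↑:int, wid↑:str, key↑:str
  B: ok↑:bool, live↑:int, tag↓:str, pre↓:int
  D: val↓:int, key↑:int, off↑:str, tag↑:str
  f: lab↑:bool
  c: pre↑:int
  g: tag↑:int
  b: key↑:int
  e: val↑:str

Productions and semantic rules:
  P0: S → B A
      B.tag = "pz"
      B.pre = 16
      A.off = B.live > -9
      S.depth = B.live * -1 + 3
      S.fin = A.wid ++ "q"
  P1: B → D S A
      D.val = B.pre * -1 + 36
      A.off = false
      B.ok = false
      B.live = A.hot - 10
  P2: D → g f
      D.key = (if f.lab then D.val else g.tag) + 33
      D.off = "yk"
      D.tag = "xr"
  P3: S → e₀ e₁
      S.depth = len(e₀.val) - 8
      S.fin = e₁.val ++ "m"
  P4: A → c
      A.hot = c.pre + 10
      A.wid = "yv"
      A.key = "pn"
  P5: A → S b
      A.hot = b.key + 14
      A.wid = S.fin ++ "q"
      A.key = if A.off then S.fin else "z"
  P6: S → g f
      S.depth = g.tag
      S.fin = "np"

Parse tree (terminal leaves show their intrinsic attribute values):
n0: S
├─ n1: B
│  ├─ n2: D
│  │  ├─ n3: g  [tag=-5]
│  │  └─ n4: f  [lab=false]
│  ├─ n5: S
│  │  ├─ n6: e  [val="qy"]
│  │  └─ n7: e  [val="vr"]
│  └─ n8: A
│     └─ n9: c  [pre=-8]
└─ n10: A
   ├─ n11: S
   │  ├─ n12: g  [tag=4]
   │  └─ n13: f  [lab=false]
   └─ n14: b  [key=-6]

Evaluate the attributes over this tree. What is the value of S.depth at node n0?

1. n1.tag = "pz"  ["pz"]
2. n1.pre = 16  [16]
3. n2.val = 20  [B.pre * -1 + 36]
4. n3.tag = -5  [terminal]
5. n4.lab = false  [terminal]
6. n2.key = 28  [(if f.lab then D.val else g.tag) + 33]
7. n2.off = "yk"  ["yk"]
8. n2.tag = "xr"  ["xr"]
9. n6.val = "qy"  [terminal]
10. n7.val = "vr"  [terminal]
11. n5.depth = -6  [len(e₀.val) - 8]
12. n5.fin = "vrm"  [e₁.val ++ "m"]
13. n8.off = false  [false]
14. n9.pre = -8  [terminal]
15. n8.hot = 2  [c.pre + 10]
16. n8.wid = "yv"  ["yv"]
17. n8.key = "pn"  ["pn"]
18. n1.ok = false  [false]
19. n1.live = -8  [A.hot - 10]
20. n10.off = true  [B.live > -9]
21. n12.tag = 4  [terminal]
22. n13.lab = false  [terminal]
23. n11.depth = 4  [g.tag]
24. n11.fin = "np"  ["np"]
25. n14.key = -6  [terminal]
26. n10.hot = 8  [b.key + 14]
27. n10.wid = "npq"  [S.fin ++ "q"]
28. n10.key = "np"  [if A.off then S.fin else "z"]
29. n0.depth = 11  [B.live * -1 + 3]
30. n0.fin = "npqq"  [A.wid ++ "q"]

11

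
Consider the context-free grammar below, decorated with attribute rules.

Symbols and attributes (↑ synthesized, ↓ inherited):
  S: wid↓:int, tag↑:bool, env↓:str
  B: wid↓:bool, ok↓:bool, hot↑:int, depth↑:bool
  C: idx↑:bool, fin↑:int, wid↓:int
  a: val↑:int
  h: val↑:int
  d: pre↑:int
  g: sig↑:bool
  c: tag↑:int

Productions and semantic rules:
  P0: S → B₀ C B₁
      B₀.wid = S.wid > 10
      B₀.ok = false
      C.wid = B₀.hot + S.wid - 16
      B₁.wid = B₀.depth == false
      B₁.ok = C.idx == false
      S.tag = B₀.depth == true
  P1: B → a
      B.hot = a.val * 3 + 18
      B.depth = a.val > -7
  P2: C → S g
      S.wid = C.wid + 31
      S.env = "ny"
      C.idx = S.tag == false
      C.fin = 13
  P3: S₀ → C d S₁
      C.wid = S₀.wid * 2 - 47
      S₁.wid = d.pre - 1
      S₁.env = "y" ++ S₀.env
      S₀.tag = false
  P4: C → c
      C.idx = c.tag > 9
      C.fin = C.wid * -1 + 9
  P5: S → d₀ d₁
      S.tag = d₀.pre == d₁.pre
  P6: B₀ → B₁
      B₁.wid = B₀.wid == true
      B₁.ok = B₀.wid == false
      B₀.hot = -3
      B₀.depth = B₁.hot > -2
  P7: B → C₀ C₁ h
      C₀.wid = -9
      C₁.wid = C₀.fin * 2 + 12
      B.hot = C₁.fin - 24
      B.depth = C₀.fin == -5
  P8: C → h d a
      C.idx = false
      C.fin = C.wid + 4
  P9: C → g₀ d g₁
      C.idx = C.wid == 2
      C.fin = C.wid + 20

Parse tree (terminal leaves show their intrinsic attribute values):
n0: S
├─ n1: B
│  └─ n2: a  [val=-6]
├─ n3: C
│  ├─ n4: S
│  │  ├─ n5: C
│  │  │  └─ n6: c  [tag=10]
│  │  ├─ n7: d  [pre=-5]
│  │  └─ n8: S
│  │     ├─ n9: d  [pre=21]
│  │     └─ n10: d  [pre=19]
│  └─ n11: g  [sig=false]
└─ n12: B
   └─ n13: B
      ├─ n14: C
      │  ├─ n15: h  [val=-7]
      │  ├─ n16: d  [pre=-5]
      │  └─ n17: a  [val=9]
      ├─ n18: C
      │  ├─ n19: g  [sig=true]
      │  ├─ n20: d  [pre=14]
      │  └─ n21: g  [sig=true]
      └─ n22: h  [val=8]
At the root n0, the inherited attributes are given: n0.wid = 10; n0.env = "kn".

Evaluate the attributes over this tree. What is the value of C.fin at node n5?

6

1. n0.wid = 10  [given at root]
2. n0.env = "kn"  [given at root]
3. n1.wid = false  [S.wid > 10]
4. n1.ok = false  [false]
5. n2.val = -6  [terminal]
6. n1.hot = 0  [a.val * 3 + 18]
7. n1.depth = true  [a.val > -7]
8. n3.wid = -6  [B₀.hot + S.wid - 16]
9. n4.wid = 25  [C.wid + 31]
10. n4.env = "ny"  ["ny"]
11. n5.wid = 3  [S₀.wid * 2 - 47]
12. n6.tag = 10  [terminal]
13. n5.idx = true  [c.tag > 9]
14. n5.fin = 6  [C.wid * -1 + 9]
15. n7.pre = -5  [terminal]
16. n8.wid = -6  [d.pre - 1]
17. n8.env = "yny"  ["y" ++ S₀.env]
18. n9.pre = 21  [terminal]
19. n10.pre = 19  [terminal]
20. n8.tag = false  [d₀.pre == d₁.pre]
21. n4.tag = false  [false]
22. n11.sig = false  [terminal]
23. n3.idx = true  [S.tag == false]
24. n3.fin = 13  [13]
25. n12.wid = false  [B₀.depth == false]
26. n12.ok = false  [C.idx == false]
27. n13.wid = false  [B₀.wid == true]
28. n13.ok = true  [B₀.wid == false]
29. n14.wid = -9  [-9]
30. n15.val = -7  [terminal]
31. n16.pre = -5  [terminal]
32. n17.val = 9  [terminal]
33. n14.idx = false  [false]
34. n14.fin = -5  [C.wid + 4]
35. n18.wid = 2  [C₀.fin * 2 + 12]
36. n19.sig = true  [terminal]
37. n20.pre = 14  [terminal]
38. n21.sig = true  [terminal]
39. n18.idx = true  [C.wid == 2]
40. n18.fin = 22  [C.wid + 20]
41. n22.val = 8  [terminal]
42. n13.hot = -2  [C₁.fin - 24]
43. n13.depth = true  [C₀.fin == -5]
44. n12.hot = -3  [-3]
45. n12.depth = false  [B₁.hot > -2]
46. n0.tag = true  [B₀.depth == true]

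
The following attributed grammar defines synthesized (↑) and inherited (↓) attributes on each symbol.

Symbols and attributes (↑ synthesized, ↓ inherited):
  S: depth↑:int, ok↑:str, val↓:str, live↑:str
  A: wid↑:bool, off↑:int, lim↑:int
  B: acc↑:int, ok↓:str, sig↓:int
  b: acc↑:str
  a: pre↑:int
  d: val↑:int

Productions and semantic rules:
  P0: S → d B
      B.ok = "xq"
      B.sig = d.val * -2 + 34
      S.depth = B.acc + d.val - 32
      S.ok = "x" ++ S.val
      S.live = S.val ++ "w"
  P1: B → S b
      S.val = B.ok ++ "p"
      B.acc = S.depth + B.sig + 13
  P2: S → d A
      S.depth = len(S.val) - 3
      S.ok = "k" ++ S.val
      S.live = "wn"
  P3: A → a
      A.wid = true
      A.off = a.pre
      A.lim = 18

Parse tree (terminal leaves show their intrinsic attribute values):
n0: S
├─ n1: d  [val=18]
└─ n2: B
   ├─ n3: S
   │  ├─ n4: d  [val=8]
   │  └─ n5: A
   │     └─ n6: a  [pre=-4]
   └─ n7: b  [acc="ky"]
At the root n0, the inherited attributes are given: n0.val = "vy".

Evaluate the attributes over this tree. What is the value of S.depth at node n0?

1. n0.val = "vy"  [given at root]
2. n1.val = 18  [terminal]
3. n2.ok = "xq"  ["xq"]
4. n2.sig = -2  [d.val * -2 + 34]
5. n3.val = "xqp"  [B.ok ++ "p"]
6. n4.val = 8  [terminal]
7. n6.pre = -4  [terminal]
8. n5.wid = true  [true]
9. n5.off = -4  [a.pre]
10. n5.lim = 18  [18]
11. n3.depth = 0  [len(S.val) - 3]
12. n3.ok = "kxqp"  ["k" ++ S.val]
13. n3.live = "wn"  ["wn"]
14. n7.acc = "ky"  [terminal]
15. n2.acc = 11  [S.depth + B.sig + 13]
16. n0.depth = -3  [B.acc + d.val - 32]
17. n0.ok = "xvy"  ["x" ++ S.val]
18. n0.live = "vyw"  [S.val ++ "w"]

-3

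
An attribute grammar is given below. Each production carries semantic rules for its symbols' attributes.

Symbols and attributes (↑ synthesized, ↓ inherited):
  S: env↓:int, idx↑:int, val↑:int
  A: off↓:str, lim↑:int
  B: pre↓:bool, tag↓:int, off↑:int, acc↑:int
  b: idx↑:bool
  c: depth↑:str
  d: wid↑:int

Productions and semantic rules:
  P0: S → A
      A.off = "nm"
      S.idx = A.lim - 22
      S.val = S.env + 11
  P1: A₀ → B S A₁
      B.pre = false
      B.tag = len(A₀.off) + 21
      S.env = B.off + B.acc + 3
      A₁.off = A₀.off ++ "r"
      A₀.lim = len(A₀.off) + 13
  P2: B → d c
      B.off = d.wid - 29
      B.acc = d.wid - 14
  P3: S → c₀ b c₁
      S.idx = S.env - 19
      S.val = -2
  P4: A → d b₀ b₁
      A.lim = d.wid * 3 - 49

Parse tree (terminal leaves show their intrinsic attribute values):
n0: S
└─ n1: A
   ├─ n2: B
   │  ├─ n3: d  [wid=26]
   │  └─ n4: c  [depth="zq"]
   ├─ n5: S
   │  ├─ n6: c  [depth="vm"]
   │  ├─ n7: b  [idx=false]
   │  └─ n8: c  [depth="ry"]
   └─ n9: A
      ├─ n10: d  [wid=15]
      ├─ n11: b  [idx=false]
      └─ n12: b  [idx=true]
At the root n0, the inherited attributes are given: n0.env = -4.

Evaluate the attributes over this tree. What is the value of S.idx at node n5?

-7

1. n0.env = -4  [given at root]
2. n1.off = "nm"  ["nm"]
3. n2.pre = false  [false]
4. n2.tag = 23  [len(A₀.off) + 21]
5. n3.wid = 26  [terminal]
6. n4.depth = "zq"  [terminal]
7. n2.off = -3  [d.wid - 29]
8. n2.acc = 12  [d.wid - 14]
9. n5.env = 12  [B.off + B.acc + 3]
10. n6.depth = "vm"  [terminal]
11. n7.idx = false  [terminal]
12. n8.depth = "ry"  [terminal]
13. n5.idx = -7  [S.env - 19]
14. n5.val = -2  [-2]
15. n9.off = "nmr"  [A₀.off ++ "r"]
16. n10.wid = 15  [terminal]
17. n11.idx = false  [terminal]
18. n12.idx = true  [terminal]
19. n9.lim = -4  [d.wid * 3 - 49]
20. n1.lim = 15  [len(A₀.off) + 13]
21. n0.idx = -7  [A.lim - 22]
22. n0.val = 7  [S.env + 11]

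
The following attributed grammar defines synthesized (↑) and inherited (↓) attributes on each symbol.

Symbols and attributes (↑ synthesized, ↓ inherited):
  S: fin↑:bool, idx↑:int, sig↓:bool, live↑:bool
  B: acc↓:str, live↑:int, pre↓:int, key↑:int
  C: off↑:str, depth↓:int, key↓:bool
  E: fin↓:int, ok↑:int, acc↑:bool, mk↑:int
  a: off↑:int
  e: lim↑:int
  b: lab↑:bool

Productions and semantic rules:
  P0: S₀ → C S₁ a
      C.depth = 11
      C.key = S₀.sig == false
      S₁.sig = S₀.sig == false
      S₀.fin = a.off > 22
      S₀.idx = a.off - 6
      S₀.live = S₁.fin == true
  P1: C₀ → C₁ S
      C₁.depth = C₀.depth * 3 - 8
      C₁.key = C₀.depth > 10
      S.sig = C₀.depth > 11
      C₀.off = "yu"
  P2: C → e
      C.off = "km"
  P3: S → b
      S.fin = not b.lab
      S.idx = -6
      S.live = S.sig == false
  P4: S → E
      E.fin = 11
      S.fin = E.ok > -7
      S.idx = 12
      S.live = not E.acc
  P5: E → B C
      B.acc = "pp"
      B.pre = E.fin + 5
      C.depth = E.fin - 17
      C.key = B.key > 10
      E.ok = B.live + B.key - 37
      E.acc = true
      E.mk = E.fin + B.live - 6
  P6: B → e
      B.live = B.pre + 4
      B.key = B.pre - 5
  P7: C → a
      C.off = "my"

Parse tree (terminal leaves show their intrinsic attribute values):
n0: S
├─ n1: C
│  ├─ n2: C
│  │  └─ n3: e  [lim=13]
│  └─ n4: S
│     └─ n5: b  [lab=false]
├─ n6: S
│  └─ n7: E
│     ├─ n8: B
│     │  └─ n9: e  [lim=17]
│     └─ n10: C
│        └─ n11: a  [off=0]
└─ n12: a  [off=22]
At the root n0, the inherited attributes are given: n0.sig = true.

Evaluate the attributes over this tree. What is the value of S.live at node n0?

true

1. n0.sig = true  [given at root]
2. n1.depth = 11  [11]
3. n1.key = false  [S₀.sig == false]
4. n2.depth = 25  [C₀.depth * 3 - 8]
5. n2.key = true  [C₀.depth > 10]
6. n3.lim = 13  [terminal]
7. n2.off = "km"  ["km"]
8. n4.sig = false  [C₀.depth > 11]
9. n5.lab = false  [terminal]
10. n4.fin = true  [not b.lab]
11. n4.idx = -6  [-6]
12. n4.live = true  [S.sig == false]
13. n1.off = "yu"  ["yu"]
14. n6.sig = false  [S₀.sig == false]
15. n7.fin = 11  [11]
16. n8.acc = "pp"  ["pp"]
17. n8.pre = 16  [E.fin + 5]
18. n9.lim = 17  [terminal]
19. n8.live = 20  [B.pre + 4]
20. n8.key = 11  [B.pre - 5]
21. n10.depth = -6  [E.fin - 17]
22. n10.key = true  [B.key > 10]
23. n11.off = 0  [terminal]
24. n10.off = "my"  ["my"]
25. n7.ok = -6  [B.live + B.key - 37]
26. n7.acc = true  [true]
27. n7.mk = 25  [E.fin + B.live - 6]
28. n6.fin = true  [E.ok > -7]
29. n6.idx = 12  [12]
30. n6.live = false  [not E.acc]
31. n12.off = 22  [terminal]
32. n0.fin = false  [a.off > 22]
33. n0.idx = 16  [a.off - 6]
34. n0.live = true  [S₁.fin == true]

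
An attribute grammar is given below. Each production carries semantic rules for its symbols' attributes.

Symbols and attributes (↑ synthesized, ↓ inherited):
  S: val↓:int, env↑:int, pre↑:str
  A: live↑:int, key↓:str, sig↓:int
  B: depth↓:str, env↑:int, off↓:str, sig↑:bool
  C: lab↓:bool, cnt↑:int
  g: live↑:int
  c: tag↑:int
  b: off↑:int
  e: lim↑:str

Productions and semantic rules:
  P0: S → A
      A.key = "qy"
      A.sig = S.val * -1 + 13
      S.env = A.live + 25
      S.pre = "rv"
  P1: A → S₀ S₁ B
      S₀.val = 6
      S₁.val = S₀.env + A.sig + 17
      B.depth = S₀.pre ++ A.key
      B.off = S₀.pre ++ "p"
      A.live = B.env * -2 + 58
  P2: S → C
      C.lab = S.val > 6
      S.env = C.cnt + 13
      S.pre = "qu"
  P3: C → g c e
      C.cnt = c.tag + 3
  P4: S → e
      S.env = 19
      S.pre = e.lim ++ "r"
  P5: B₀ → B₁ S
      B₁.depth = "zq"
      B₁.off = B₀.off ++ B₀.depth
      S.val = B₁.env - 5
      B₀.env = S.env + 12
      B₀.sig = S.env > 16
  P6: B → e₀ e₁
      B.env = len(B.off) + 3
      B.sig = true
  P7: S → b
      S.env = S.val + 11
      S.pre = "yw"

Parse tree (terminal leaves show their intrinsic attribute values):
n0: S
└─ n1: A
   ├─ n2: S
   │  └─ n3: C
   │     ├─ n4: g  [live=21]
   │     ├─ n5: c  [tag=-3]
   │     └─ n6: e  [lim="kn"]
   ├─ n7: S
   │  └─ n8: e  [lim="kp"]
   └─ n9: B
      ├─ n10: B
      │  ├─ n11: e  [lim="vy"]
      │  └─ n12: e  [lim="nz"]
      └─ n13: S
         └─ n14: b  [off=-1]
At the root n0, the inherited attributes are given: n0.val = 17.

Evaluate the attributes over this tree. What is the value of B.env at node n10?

1. n0.val = 17  [given at root]
2. n1.key = "qy"  ["qy"]
3. n1.sig = -4  [S.val * -1 + 13]
4. n2.val = 6  [6]
5. n3.lab = false  [S.val > 6]
6. n4.live = 21  [terminal]
7. n5.tag = -3  [terminal]
8. n6.lim = "kn"  [terminal]
9. n3.cnt = 0  [c.tag + 3]
10. n2.env = 13  [C.cnt + 13]
11. n2.pre = "qu"  ["qu"]
12. n7.val = 26  [S₀.env + A.sig + 17]
13. n8.lim = "kp"  [terminal]
14. n7.env = 19  [19]
15. n7.pre = "kpr"  [e.lim ++ "r"]
16. n9.depth = "quqy"  [S₀.pre ++ A.key]
17. n9.off = "qup"  [S₀.pre ++ "p"]
18. n10.depth = "zq"  ["zq"]
19. n10.off = "qupquqy"  [B₀.off ++ B₀.depth]
20. n11.lim = "vy"  [terminal]
21. n12.lim = "nz"  [terminal]
22. n10.env = 10  [len(B.off) + 3]
23. n10.sig = true  [true]
24. n13.val = 5  [B₁.env - 5]
25. n14.off = -1  [terminal]
26. n13.env = 16  [S.val + 11]
27. n13.pre = "yw"  ["yw"]
28. n9.env = 28  [S.env + 12]
29. n9.sig = false  [S.env > 16]
30. n1.live = 2  [B.env * -2 + 58]
31. n0.env = 27  [A.live + 25]
32. n0.pre = "rv"  ["rv"]

10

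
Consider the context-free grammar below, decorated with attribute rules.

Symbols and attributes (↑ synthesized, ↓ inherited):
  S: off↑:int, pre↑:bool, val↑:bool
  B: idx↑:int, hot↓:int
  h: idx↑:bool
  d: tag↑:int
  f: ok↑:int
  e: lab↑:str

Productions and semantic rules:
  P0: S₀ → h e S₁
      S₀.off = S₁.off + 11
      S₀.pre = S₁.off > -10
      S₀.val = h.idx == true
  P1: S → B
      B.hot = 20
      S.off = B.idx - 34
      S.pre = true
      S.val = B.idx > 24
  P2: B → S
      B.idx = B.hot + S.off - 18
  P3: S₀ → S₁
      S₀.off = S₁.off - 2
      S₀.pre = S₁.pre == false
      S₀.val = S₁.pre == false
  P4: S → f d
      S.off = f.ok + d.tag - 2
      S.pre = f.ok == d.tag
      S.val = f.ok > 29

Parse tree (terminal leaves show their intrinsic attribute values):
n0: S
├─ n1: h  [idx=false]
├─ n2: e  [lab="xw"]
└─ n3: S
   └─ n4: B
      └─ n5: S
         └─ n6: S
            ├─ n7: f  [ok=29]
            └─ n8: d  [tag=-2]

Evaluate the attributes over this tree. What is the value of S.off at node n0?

1. n1.idx = false  [terminal]
2. n2.lab = "xw"  [terminal]
3. n4.hot = 20  [20]
4. n7.ok = 29  [terminal]
5. n8.tag = -2  [terminal]
6. n6.off = 25  [f.ok + d.tag - 2]
7. n6.pre = false  [f.ok == d.tag]
8. n6.val = false  [f.ok > 29]
9. n5.off = 23  [S₁.off - 2]
10. n5.pre = true  [S₁.pre == false]
11. n5.val = true  [S₁.pre == false]
12. n4.idx = 25  [B.hot + S.off - 18]
13. n3.off = -9  [B.idx - 34]
14. n3.pre = true  [true]
15. n3.val = true  [B.idx > 24]
16. n0.off = 2  [S₁.off + 11]
17. n0.pre = true  [S₁.off > -10]
18. n0.val = false  [h.idx == true]

2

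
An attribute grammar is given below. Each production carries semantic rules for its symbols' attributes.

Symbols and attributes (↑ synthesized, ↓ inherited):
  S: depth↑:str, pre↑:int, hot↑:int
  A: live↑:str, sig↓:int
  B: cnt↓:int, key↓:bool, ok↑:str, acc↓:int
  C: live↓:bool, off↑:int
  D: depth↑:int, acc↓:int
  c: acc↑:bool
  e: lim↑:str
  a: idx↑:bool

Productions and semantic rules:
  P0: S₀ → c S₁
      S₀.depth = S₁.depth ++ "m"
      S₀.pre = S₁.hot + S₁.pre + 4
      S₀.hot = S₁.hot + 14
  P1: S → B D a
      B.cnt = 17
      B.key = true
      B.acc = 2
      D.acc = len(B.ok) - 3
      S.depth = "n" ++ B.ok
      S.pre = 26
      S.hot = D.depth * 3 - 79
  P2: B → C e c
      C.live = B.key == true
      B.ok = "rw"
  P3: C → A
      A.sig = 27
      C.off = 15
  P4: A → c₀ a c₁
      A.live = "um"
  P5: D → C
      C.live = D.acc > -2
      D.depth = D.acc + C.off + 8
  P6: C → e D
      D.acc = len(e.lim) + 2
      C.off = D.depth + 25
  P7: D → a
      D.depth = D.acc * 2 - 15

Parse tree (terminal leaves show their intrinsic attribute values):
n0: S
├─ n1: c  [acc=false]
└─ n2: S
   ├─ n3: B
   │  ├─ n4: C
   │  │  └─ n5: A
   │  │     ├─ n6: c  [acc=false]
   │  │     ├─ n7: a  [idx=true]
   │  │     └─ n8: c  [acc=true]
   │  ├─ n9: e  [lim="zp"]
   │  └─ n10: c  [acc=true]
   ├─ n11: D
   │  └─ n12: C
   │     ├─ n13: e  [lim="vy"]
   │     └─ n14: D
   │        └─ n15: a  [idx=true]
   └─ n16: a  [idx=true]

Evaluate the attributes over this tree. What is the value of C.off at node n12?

1. n1.acc = false  [terminal]
2. n3.cnt = 17  [17]
3. n3.key = true  [true]
4. n3.acc = 2  [2]
5. n4.live = true  [B.key == true]
6. n5.sig = 27  [27]
7. n6.acc = false  [terminal]
8. n7.idx = true  [terminal]
9. n8.acc = true  [terminal]
10. n5.live = "um"  ["um"]
11. n4.off = 15  [15]
12. n9.lim = "zp"  [terminal]
13. n10.acc = true  [terminal]
14. n3.ok = "rw"  ["rw"]
15. n11.acc = -1  [len(B.ok) - 3]
16. n12.live = true  [D.acc > -2]
17. n13.lim = "vy"  [terminal]
18. n14.acc = 4  [len(e.lim) + 2]
19. n15.idx = true  [terminal]
20. n14.depth = -7  [D.acc * 2 - 15]
21. n12.off = 18  [D.depth + 25]
22. n11.depth = 25  [D.acc + C.off + 8]
23. n16.idx = true  [terminal]
24. n2.depth = "nrw"  ["n" ++ B.ok]
25. n2.pre = 26  [26]
26. n2.hot = -4  [D.depth * 3 - 79]
27. n0.depth = "nrwm"  [S₁.depth ++ "m"]
28. n0.pre = 26  [S₁.hot + S₁.pre + 4]
29. n0.hot = 10  [S₁.hot + 14]

18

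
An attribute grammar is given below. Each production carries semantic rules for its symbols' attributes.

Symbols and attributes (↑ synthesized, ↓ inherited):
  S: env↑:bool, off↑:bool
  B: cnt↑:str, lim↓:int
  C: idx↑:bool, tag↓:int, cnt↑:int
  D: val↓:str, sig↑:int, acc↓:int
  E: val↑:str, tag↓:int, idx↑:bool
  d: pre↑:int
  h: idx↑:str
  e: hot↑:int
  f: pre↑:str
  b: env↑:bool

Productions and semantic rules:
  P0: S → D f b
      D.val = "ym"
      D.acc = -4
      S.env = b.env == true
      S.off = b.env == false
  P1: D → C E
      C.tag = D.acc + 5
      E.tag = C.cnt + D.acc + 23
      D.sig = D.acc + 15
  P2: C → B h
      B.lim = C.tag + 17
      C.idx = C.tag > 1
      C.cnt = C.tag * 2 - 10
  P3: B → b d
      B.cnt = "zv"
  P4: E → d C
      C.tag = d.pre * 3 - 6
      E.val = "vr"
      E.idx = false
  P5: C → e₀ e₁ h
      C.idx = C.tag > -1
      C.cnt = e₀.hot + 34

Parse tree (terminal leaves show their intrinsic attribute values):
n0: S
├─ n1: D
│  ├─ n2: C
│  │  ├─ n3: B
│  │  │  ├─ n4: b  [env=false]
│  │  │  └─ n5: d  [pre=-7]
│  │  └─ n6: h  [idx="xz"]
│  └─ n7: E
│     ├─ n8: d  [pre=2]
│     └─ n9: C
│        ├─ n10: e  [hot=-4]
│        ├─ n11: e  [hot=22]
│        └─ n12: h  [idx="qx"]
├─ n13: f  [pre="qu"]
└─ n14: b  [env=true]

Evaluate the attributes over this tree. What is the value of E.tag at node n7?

1. n1.val = "ym"  ["ym"]
2. n1.acc = -4  [-4]
3. n2.tag = 1  [D.acc + 5]
4. n3.lim = 18  [C.tag + 17]
5. n4.env = false  [terminal]
6. n5.pre = -7  [terminal]
7. n3.cnt = "zv"  ["zv"]
8. n6.idx = "xz"  [terminal]
9. n2.idx = false  [C.tag > 1]
10. n2.cnt = -8  [C.tag * 2 - 10]
11. n7.tag = 11  [C.cnt + D.acc + 23]
12. n8.pre = 2  [terminal]
13. n9.tag = 0  [d.pre * 3 - 6]
14. n10.hot = -4  [terminal]
15. n11.hot = 22  [terminal]
16. n12.idx = "qx"  [terminal]
17. n9.idx = true  [C.tag > -1]
18. n9.cnt = 30  [e₀.hot + 34]
19. n7.val = "vr"  ["vr"]
20. n7.idx = false  [false]
21. n1.sig = 11  [D.acc + 15]
22. n13.pre = "qu"  [terminal]
23. n14.env = true  [terminal]
24. n0.env = true  [b.env == true]
25. n0.off = false  [b.env == false]

11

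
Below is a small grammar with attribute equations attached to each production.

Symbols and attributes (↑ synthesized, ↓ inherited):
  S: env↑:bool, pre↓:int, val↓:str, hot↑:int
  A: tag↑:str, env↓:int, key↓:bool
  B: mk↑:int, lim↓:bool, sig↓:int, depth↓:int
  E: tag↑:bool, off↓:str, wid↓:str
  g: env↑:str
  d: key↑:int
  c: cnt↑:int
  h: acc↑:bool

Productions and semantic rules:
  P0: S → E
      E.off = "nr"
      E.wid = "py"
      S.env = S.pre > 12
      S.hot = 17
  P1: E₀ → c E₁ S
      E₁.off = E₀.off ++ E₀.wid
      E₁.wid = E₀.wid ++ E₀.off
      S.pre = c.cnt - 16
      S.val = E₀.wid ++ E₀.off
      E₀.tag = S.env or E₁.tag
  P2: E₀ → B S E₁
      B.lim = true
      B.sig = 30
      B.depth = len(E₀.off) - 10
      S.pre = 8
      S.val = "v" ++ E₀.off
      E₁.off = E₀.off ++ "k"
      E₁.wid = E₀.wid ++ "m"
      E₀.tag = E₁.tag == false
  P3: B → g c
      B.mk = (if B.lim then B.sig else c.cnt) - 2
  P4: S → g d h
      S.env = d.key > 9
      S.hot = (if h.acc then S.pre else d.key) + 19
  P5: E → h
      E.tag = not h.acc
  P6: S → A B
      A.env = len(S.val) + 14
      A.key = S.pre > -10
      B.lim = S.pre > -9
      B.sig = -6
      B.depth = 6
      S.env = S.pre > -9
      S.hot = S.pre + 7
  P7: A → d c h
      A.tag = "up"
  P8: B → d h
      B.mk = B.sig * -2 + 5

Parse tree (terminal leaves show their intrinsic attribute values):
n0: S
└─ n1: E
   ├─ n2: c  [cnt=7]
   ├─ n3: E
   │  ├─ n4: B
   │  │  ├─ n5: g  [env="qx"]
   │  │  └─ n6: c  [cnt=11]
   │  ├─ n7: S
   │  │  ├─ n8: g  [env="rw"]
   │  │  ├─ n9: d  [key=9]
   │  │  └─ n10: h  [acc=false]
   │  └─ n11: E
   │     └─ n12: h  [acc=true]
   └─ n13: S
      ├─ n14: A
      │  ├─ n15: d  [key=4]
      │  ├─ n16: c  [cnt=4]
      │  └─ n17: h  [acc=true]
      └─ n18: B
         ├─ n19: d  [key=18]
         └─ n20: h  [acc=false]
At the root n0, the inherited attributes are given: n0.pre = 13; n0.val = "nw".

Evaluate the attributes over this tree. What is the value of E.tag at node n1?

1. n0.pre = 13  [given at root]
2. n0.val = "nw"  [given at root]
3. n1.off = "nr"  ["nr"]
4. n1.wid = "py"  ["py"]
5. n2.cnt = 7  [terminal]
6. n3.off = "nrpy"  [E₀.off ++ E₀.wid]
7. n3.wid = "pynr"  [E₀.wid ++ E₀.off]
8. n4.lim = true  [true]
9. n4.sig = 30  [30]
10. n4.depth = -6  [len(E₀.off) - 10]
11. n5.env = "qx"  [terminal]
12. n6.cnt = 11  [terminal]
13. n4.mk = 28  [(if B.lim then B.sig else c.cnt) - 2]
14. n7.pre = 8  [8]
15. n7.val = "vnrpy"  ["v" ++ E₀.off]
16. n8.env = "rw"  [terminal]
17. n9.key = 9  [terminal]
18. n10.acc = false  [terminal]
19. n7.env = false  [d.key > 9]
20. n7.hot = 28  [(if h.acc then S.pre else d.key) + 19]
21. n11.off = "nrpyk"  [E₀.off ++ "k"]
22. n11.wid = "pynrm"  [E₀.wid ++ "m"]
23. n12.acc = true  [terminal]
24. n11.tag = false  [not h.acc]
25. n3.tag = true  [E₁.tag == false]
26. n13.pre = -9  [c.cnt - 16]
27. n13.val = "pynr"  [E₀.wid ++ E₀.off]
28. n14.env = 18  [len(S.val) + 14]
29. n14.key = true  [S.pre > -10]
30. n15.key = 4  [terminal]
31. n16.cnt = 4  [terminal]
32. n17.acc = true  [terminal]
33. n14.tag = "up"  ["up"]
34. n18.lim = false  [S.pre > -9]
35. n18.sig = -6  [-6]
36. n18.depth = 6  [6]
37. n19.key = 18  [terminal]
38. n20.acc = false  [terminal]
39. n18.mk = 17  [B.sig * -2 + 5]
40. n13.env = false  [S.pre > -9]
41. n13.hot = -2  [S.pre + 7]
42. n1.tag = true  [S.env or E₁.tag]
43. n0.env = true  [S.pre > 12]
44. n0.hot = 17  [17]

true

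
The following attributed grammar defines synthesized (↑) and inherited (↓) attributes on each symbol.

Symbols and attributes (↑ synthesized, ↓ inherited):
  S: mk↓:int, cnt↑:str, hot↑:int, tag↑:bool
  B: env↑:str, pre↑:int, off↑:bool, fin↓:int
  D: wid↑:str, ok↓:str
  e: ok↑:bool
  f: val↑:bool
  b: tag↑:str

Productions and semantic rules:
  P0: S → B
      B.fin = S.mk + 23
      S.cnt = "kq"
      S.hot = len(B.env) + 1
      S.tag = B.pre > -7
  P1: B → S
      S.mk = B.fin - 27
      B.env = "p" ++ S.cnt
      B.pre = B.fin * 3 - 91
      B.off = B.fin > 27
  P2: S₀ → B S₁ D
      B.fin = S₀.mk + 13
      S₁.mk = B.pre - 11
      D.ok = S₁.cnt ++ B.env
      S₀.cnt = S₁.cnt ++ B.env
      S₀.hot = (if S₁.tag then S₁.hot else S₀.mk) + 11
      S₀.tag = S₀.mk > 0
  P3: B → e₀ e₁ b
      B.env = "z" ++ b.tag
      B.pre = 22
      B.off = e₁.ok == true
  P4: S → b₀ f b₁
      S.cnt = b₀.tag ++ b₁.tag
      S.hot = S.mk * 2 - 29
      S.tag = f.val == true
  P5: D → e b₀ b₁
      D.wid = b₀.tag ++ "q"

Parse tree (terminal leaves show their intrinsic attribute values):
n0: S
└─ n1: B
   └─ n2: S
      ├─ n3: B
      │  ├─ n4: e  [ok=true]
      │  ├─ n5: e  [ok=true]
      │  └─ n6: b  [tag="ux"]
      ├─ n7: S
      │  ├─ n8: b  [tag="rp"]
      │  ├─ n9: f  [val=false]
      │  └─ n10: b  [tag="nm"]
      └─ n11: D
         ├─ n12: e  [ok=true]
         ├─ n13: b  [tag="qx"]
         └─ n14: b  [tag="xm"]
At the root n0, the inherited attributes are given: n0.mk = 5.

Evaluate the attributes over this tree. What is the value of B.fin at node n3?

1. n0.mk = 5  [given at root]
2. n1.fin = 28  [S.mk + 23]
3. n2.mk = 1  [B.fin - 27]
4. n3.fin = 14  [S₀.mk + 13]
5. n4.ok = true  [terminal]
6. n5.ok = true  [terminal]
7. n6.tag = "ux"  [terminal]
8. n3.env = "zux"  ["z" ++ b.tag]
9. n3.pre = 22  [22]
10. n3.off = true  [e₁.ok == true]
11. n7.mk = 11  [B.pre - 11]
12. n8.tag = "rp"  [terminal]
13. n9.val = false  [terminal]
14. n10.tag = "nm"  [terminal]
15. n7.cnt = "rpnm"  [b₀.tag ++ b₁.tag]
16. n7.hot = -7  [S.mk * 2 - 29]
17. n7.tag = false  [f.val == true]
18. n11.ok = "rpnmzux"  [S₁.cnt ++ B.env]
19. n12.ok = true  [terminal]
20. n13.tag = "qx"  [terminal]
21. n14.tag = "xm"  [terminal]
22. n11.wid = "qxq"  [b₀.tag ++ "q"]
23. n2.cnt = "rpnmzux"  [S₁.cnt ++ B.env]
24. n2.hot = 12  [(if S₁.tag then S₁.hot else S₀.mk) + 11]
25. n2.tag = true  [S₀.mk > 0]
26. n1.env = "prpnmzux"  ["p" ++ S.cnt]
27. n1.pre = -7  [B.fin * 3 - 91]
28. n1.off = true  [B.fin > 27]
29. n0.cnt = "kq"  ["kq"]
30. n0.hot = 9  [len(B.env) + 1]
31. n0.tag = false  [B.pre > -7]

14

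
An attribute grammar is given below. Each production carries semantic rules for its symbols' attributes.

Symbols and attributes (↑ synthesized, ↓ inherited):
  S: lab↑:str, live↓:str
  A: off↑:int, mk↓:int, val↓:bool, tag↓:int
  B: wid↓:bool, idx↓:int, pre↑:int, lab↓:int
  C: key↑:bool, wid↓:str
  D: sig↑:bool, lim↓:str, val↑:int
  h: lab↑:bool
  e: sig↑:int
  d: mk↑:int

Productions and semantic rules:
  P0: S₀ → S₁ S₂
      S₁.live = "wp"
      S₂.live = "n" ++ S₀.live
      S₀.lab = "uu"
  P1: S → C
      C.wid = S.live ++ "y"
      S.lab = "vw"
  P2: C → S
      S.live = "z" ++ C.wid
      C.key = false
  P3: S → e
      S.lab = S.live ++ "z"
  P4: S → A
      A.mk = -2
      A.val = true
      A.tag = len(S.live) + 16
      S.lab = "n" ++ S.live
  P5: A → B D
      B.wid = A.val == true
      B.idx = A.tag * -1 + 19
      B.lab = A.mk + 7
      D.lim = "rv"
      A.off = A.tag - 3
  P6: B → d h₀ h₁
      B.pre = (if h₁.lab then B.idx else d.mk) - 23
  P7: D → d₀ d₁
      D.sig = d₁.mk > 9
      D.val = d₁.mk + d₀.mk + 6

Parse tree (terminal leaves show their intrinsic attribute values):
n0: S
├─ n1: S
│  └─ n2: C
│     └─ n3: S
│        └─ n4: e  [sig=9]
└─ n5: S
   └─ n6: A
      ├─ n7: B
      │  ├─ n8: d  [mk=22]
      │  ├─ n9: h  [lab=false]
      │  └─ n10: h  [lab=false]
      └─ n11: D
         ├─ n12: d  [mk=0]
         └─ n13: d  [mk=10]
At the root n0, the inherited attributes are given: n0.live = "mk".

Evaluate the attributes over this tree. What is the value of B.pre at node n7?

1. n0.live = "mk"  [given at root]
2. n1.live = "wp"  ["wp"]
3. n2.wid = "wpy"  [S.live ++ "y"]
4. n3.live = "zwpy"  ["z" ++ C.wid]
5. n4.sig = 9  [terminal]
6. n3.lab = "zwpyz"  [S.live ++ "z"]
7. n2.key = false  [false]
8. n1.lab = "vw"  ["vw"]
9. n5.live = "nmk"  ["n" ++ S₀.live]
10. n6.mk = -2  [-2]
11. n6.val = true  [true]
12. n6.tag = 19  [len(S.live) + 16]
13. n7.wid = true  [A.val == true]
14. n7.idx = 0  [A.tag * -1 + 19]
15. n7.lab = 5  [A.mk + 7]
16. n8.mk = 22  [terminal]
17. n9.lab = false  [terminal]
18. n10.lab = false  [terminal]
19. n7.pre = -1  [(if h₁.lab then B.idx else d.mk) - 23]
20. n11.lim = "rv"  ["rv"]
21. n12.mk = 0  [terminal]
22. n13.mk = 10  [terminal]
23. n11.sig = true  [d₁.mk > 9]
24. n11.val = 16  [d₁.mk + d₀.mk + 6]
25. n6.off = 16  [A.tag - 3]
26. n5.lab = "nnmk"  ["n" ++ S.live]
27. n0.lab = "uu"  ["uu"]

-1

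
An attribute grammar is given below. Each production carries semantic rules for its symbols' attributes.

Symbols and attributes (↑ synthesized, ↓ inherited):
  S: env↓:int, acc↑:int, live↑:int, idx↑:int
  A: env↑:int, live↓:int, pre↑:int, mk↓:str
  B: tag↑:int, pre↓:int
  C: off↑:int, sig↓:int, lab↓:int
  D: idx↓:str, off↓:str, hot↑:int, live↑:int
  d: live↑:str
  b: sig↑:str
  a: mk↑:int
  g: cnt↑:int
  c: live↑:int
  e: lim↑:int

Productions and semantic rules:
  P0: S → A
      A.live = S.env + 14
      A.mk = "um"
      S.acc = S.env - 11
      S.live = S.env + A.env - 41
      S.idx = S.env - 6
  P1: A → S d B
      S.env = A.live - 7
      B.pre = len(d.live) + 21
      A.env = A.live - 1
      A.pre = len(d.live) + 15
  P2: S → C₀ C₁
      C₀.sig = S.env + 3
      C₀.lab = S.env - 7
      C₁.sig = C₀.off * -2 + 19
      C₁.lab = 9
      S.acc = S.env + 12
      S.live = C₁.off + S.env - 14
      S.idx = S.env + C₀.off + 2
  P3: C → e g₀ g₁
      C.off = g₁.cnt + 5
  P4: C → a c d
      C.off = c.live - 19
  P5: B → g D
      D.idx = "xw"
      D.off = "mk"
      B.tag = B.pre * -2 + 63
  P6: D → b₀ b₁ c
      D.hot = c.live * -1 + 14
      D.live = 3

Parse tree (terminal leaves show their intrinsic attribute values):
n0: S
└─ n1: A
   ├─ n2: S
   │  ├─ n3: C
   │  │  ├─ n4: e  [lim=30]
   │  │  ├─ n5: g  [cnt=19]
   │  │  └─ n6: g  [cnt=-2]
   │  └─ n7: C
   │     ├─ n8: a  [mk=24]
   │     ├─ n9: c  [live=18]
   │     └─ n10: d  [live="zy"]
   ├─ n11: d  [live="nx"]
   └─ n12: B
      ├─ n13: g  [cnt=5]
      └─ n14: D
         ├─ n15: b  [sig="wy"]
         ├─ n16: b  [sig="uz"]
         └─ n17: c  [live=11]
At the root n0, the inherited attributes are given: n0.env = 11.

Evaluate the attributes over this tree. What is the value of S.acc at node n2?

30

1. n0.env = 11  [given at root]
2. n1.live = 25  [S.env + 14]
3. n1.mk = "um"  ["um"]
4. n2.env = 18  [A.live - 7]
5. n3.sig = 21  [S.env + 3]
6. n3.lab = 11  [S.env - 7]
7. n4.lim = 30  [terminal]
8. n5.cnt = 19  [terminal]
9. n6.cnt = -2  [terminal]
10. n3.off = 3  [g₁.cnt + 5]
11. n7.sig = 13  [C₀.off * -2 + 19]
12. n7.lab = 9  [9]
13. n8.mk = 24  [terminal]
14. n9.live = 18  [terminal]
15. n10.live = "zy"  [terminal]
16. n7.off = -1  [c.live - 19]
17. n2.acc = 30  [S.env + 12]
18. n2.live = 3  [C₁.off + S.env - 14]
19. n2.idx = 23  [S.env + C₀.off + 2]
20. n11.live = "nx"  [terminal]
21. n12.pre = 23  [len(d.live) + 21]
22. n13.cnt = 5  [terminal]
23. n14.idx = "xw"  ["xw"]
24. n14.off = "mk"  ["mk"]
25. n15.sig = "wy"  [terminal]
26. n16.sig = "uz"  [terminal]
27. n17.live = 11  [terminal]
28. n14.hot = 3  [c.live * -1 + 14]
29. n14.live = 3  [3]
30. n12.tag = 17  [B.pre * -2 + 63]
31. n1.env = 24  [A.live - 1]
32. n1.pre = 17  [len(d.live) + 15]
33. n0.acc = 0  [S.env - 11]
34. n0.live = -6  [S.env + A.env - 41]
35. n0.idx = 5  [S.env - 6]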